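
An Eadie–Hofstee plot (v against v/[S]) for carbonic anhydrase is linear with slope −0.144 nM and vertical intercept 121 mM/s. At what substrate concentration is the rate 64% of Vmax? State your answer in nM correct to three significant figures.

0.256 nM

The Eadie–Hofstee slope gives Km = 0.144 nM (slope = −Km).
v/Vmax = [S]/(Km+[S]) = 0.64 ⇒ [S] = Km·0.64/(1−0.64) = 0.144 × 1.778 = 0.256 nM.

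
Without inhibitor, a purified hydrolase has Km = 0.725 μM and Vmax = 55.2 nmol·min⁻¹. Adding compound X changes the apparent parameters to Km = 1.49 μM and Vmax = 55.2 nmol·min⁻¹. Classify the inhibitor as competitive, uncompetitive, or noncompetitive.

Km increases (0.725 → 1.49 μM) while Vmax is unchanged — the hallmark of competitive inhibition.

competitive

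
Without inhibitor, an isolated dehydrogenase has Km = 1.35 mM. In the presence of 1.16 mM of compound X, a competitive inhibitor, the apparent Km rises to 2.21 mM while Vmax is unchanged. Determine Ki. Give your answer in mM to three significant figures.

Competitive: Km,app = α·Km with α = 1 + [I]/Ki.
α = Km,app/Km = 2.21/1.35 = 1.637.
Ki = [I]/(α − 1) = 1.16/0.6370 = 1.82 mM.

1.82 mM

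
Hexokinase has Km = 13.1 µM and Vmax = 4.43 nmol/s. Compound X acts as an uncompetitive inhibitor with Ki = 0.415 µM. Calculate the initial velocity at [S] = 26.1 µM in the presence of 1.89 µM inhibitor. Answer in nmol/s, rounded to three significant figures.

α = 1 + [I]/Ki = 1 + 1.89/0.415 = 5.554.
For an uncompetitive inhibitor, both parameters are divided by α, giving Vmax/α and Km/α: Km,app = 2.36 µM, Vmax,app = 0.798 nmol/s.
v = Vmax,app·[S]/(Km,app + [S]) = 0.798 × 26.1/(2.36 + 26.1) = 0.731 nmol/s.

0.731 nmol/s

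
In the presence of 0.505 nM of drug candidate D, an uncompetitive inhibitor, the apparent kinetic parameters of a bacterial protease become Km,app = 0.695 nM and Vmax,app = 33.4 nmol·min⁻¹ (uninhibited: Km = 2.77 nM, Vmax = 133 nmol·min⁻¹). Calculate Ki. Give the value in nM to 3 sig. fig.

Uncompetitive: Vmax,app = Vmax/α (and Km,app = Km/α) with α = 1 + [I]/Ki.
α = Vmax/Vmax,app = 133/33.4 = 3.982.
Ki = [I]/(α − 1) = 0.505/2.982 = 0.169 nM.

0.169 nM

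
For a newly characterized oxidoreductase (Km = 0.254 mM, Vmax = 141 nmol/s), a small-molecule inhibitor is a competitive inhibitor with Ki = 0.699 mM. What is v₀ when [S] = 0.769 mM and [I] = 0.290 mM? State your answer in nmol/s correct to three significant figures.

α = 1 + [I]/Ki = 1 + 0.290/0.699 = 1.415.
For a competitive inhibitor, Vmax is unchanged and the apparent Km becomes α·Km: Km,app = 0.359 mM, Vmax,app = 141 nmol/s.
v = Vmax,app·[S]/(Km,app + [S]) = 141 × 0.769/(0.359 + 0.769) = 96.1 nmol/s.

96.1 nmol/s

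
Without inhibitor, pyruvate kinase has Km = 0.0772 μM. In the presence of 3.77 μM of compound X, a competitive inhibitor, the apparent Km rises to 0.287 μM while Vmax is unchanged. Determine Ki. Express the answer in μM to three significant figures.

1.39 μM

Competitive: Km,app = α·Km with α = 1 + [I]/Ki.
α = Km,app/Km = 0.287/0.0772 = 3.718.
Since α = 1 + [I]/Ki, [I]/Ki = 3.718 − 1 = 2.718 and Ki = 3.77/2.718 = 1.39 μM.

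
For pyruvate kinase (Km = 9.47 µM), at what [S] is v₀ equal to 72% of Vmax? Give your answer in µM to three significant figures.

24.4 µM

v/Vmax = [S]/(Km+[S]) = 0.72, so [S] = Km·0.72/(1 − 0.72) = 9.47 × 2.571.
[S] = 24.4 µM.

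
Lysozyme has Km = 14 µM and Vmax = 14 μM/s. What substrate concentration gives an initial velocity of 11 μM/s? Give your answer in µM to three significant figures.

51.3 µM

Rearranging v = Vmax[S]/(Km+[S]) gives [S] = Km·v/(Vmax − v).
[S] = 14 × 11 / (14 − 11) = 154.0/3.000 = 51.3 µM.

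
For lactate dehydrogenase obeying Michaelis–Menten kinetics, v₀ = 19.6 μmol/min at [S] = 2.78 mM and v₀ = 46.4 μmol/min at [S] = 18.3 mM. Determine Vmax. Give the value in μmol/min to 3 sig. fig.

61.5 μmol/min

From v = Vmax[S]/(Km+[S]), each point gives Vmax = v(Km+[S])/[S].
Equating: 19.6(Km+2.78)/2.78 = 46.4(Km+18.3)/18.3.
7.050·Km + 19.6 = 2.536·Km + 46.4, so (7.050 − 2.536)·Km = 46.4 − 19.6.
Km = 26.80/4.515 = 5.94 mM; then Vmax = 19.6(5.94+2.78)/2.78 = 61.5 μmol/min.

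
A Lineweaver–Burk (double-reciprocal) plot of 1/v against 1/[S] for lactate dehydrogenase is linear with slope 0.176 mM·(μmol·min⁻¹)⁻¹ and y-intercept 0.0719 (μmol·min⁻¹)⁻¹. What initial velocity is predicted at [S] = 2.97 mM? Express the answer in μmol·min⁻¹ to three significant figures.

7.62 μmol·min⁻¹

The y-intercept is 1/Vmax, so Vmax = 1/0.0719 = 13.9 μmol·min⁻¹.
The slope is Km/Vmax, so Km = 0.176 × 13.9 = 2.45 mM.
Then v = 13.9 × 2.97/(2.45 + 2.97) = 7.62 μmol·min⁻¹.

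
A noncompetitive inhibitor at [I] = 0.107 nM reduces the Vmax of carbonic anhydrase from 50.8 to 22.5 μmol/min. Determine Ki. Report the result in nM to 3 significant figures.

Noncompetitive: Vmax,app = Vmax/α with α = 1 + [I]/Ki.
α = Vmax/Vmax,app = 50.8/22.5 = 2.258.
Ki = [I]/(α − 1) = 0.107/1.258 = 0.0851 nM.

0.0851 nM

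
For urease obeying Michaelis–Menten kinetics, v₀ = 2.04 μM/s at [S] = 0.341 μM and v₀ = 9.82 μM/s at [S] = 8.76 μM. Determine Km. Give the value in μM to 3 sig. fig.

In reciprocal form, 1/v = (Km/Vmax)·(1/[S]) + 1/Vmax. The two points give (1/[S], 1/v) = (2.933, 0.4902) and (0.1142, 0.1018).
Slope = (0.4902 − 0.1018)/(2.933 − 0.1142) = 0.1378; intercept = 0.4902 − 0.1378×2.933 = 0.08610.
Vmax = 1/intercept = 11.6 μM/s; Km = slope × Vmax = 0.1378 × 11.6 = 1.60 μM.

1.60 μM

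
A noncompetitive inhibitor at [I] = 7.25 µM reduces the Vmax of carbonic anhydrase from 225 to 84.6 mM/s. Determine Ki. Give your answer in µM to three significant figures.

4.37 µM

Noncompetitive: Vmax,app = Vmax/α with α = 1 + [I]/Ki.
α = Vmax/Vmax,app = 225/84.6 = 2.660.
Since α = 1 + [I]/Ki, [I]/Ki = 2.660 − 1 = 1.660 and Ki = 7.25/1.660 = 4.37 µM.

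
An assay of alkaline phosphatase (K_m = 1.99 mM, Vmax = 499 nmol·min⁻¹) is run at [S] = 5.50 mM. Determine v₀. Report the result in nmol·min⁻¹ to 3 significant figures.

366 nmol·min⁻¹

[S]/(Km+[S]) = 5.50/7.490 = 0.7343, the fractional saturation.
v = 0.7343 × Vmax = 0.7343 × 499 = 366 nmol·min⁻¹.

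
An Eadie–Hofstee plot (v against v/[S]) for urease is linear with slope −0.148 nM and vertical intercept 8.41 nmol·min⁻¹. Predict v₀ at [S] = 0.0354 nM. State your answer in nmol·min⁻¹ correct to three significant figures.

1.62 nmol·min⁻¹

In the Eadie–Hofstee form v = Vmax − Km·(v/[S]), the slope is −Km and the intercept is Vmax, so Km = 0.148 nM and Vmax = 8.41 nmol·min⁻¹.
v = 8.41 × 0.0354/(0.148 + 0.0354) = 1.62 nmol·min⁻¹.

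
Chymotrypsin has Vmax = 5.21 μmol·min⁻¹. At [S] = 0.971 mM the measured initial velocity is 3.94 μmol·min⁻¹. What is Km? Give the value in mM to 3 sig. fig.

From v = Vmax[S]/(Km+[S]), Km = [S](Vmax − v)/v.
Km = 0.971 × (5.21 − 3.94) / 3.94 = 1.233/3.94 = 0.313 mM.

0.313 mM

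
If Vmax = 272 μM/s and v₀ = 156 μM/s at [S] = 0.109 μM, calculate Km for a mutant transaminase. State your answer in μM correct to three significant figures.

v/Vmax = 156/272 = 0.5735 = [S]/(Km+[S]).
So Km + [S] = [S]/0.5735 = 0.1901 μM, giving Km = 0.1901 − 0.109 = 0.0811 μM.

0.0811 μM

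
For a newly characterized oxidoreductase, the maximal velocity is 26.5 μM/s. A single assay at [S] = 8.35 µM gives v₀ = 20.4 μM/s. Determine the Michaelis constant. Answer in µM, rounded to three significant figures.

2.50 µM

v/Vmax = 20.4/26.5 = 0.7698 = [S]/(Km+[S]).
So Km + [S] = [S]/0.7698 = 10.85 µM, giving Km = 10.85 − 8.35 = 2.50 µM.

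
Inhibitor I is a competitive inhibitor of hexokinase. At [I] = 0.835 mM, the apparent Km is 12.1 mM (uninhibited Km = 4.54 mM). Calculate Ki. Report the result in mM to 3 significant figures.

0.501 mM

Competitive: Km,app = α·Km with α = 1 + [I]/Ki.
α = Km,app/Km = 12.1/4.54 = 2.665.
Ki = [I]/(α − 1) = 0.835/1.665 = 0.501 mM.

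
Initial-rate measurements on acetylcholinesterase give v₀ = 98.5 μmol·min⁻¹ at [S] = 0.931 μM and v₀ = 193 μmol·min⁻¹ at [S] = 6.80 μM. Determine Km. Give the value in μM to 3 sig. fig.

In reciprocal form, 1/v = (Km/Vmax)·(1/[S]) + 1/Vmax. The two points give (1/[S], 1/v) = (1.074, 0.01015) and (0.1471, 0.005181).
Slope = (0.01015 − 0.005181)/(1.074 − 0.1471) = 0.005362; intercept = 0.01015 − 0.005362×1.074 = 0.004393.
Vmax = 1/intercept = 228 μmol·min⁻¹; Km = slope × Vmax = 0.005362 × 228 = 1.22 μM.

1.22 μM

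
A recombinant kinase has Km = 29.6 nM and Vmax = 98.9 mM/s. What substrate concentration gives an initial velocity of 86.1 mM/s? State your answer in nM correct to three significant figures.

199 nM

The required fractional saturation is v/Vmax = 86.1/98.9 = 0.8706.
Then [S]/(Km+[S]) = 0.8706 ⇒ [S] = 29.6 × 0.8706/(1 − 0.8706) = 199 nM.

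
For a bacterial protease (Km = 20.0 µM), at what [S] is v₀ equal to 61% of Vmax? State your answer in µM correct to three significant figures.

v/Vmax = [S]/(Km+[S]) = 0.61, so [S] = Km·0.61/(1 − 0.61) = 20.0 × 1.564.
[S] = 31.3 µM.

31.3 µM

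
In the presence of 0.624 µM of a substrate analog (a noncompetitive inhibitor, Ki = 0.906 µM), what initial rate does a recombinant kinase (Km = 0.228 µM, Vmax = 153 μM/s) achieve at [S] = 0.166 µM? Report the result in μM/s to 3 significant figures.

With α = 1 + [I]/Ki = 1 + 0.624/0.906 = 1.689, the noncompetitive rate law is v = (Vmax/α)·[S] / (Km + [S]).
v = (153/1.689)×0.166 / (0.228 + 0.166) = 15.04/0.3940 = 38.2 μM/s.

38.2 μM/s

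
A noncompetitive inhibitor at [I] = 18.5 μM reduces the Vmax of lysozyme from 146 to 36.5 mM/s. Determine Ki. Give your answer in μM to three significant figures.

Noncompetitive: Vmax,app = Vmax/α with α = 1 + [I]/Ki.
α = Vmax/Vmax,app = 146/36.5 = 4.000.
Since α = 1 + [I]/Ki, [I]/Ki = 4.000 − 1 = 3.000 and Ki = 18.5/3.000 = 6.17 μM.

6.17 μM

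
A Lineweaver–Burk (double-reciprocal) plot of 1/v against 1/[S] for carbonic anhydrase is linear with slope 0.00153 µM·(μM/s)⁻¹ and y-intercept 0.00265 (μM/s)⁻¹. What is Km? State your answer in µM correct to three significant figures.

y-intercept = 1/Vmax ⇒ Vmax = 377 μM/s; slope = Km/Vmax ⇒ Km = slope × Vmax.
Km = 0.00153 × 377 = 0.577 µM.

0.577 µM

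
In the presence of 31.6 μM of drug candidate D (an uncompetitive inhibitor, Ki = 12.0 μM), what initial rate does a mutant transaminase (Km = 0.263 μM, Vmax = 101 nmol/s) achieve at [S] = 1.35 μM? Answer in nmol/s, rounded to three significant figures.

α = 1 + [I]/Ki = 1 + 31.6/12.0 = 3.633.
For an uncompetitive inhibitor, both parameters are divided by α, giving Vmax/α and Km/α: Km,app = 0.0724 μM, Vmax,app = 27.8 nmol/s.
v = Vmax,app·[S]/(Km,app + [S]) = 27.8 × 1.35/(0.0724 + 1.35) = 26.4 nmol/s.

26.4 nmol/s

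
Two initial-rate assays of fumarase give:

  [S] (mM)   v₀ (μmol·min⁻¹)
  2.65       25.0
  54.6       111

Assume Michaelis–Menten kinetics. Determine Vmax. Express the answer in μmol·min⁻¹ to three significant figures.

In reciprocal form, 1/v = (Km/Vmax)·(1/[S]) + 1/Vmax. The two points give (1/[S], 1/v) = (0.3774, 0.04000) and (0.01832, 0.009009).
Slope = (0.04000 − 0.009009)/(0.3774 − 0.01832) = 0.08632; intercept = 0.04000 − 0.08632×0.3774 = 0.007428.
Vmax = 1/intercept = 135 μmol·min⁻¹; Km = slope × Vmax = 0.08632 × 135 = 11.6 mM.

135 μmol·min⁻¹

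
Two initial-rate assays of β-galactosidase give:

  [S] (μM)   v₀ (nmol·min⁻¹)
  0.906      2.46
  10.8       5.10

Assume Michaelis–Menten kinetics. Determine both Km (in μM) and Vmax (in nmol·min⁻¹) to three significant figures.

Km = 1.18 μM; Vmax = 5.66 nmol·min⁻¹

From v = Vmax[S]/(Km+[S]), each point gives Vmax = v(Km+[S])/[S].
Equating: 2.46(Km+0.906)/0.906 = 5.10(Km+10.8)/10.8.
2.715·Km + 2.46 = 0.4722·Km + 5.10, so (2.715 − 0.4722)·Km = 5.10 − 2.46.
Km = 2.640/2.243 = 1.18 μM; then Vmax = 2.46(1.18+0.906)/0.906 = 5.66 nmol·min⁻¹.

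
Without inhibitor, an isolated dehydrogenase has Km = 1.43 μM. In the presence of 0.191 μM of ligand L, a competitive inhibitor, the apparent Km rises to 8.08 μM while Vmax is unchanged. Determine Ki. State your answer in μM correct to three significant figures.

0.0411 μM

Competitive: Km,app = α·Km with α = 1 + [I]/Ki.
α = Km,app/Km = 8.08/1.43 = 5.650.
Ki = [I]/(α − 1) = 0.191/4.650 = 0.0411 μM.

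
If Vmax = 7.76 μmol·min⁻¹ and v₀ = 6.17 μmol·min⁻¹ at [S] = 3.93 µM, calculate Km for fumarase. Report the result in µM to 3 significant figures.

From v = Vmax[S]/(Km+[S]), Km = [S](Vmax − v)/v.
Km = 3.93 × (7.76 − 6.17) / 6.17 = 6.249/6.17 = 1.01 µM.

1.01 µM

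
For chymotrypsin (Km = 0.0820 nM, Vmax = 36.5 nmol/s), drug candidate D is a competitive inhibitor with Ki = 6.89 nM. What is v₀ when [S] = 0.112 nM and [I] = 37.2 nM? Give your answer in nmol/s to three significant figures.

6.42 nmol/s

α = 1 + [I]/Ki = 1 + 37.2/6.89 = 6.399.
For a competitive inhibitor, Vmax is unchanged and the apparent Km becomes α·Km: Km,app = 0.525 nM, Vmax,app = 36.5 nmol/s.
v = Vmax,app·[S]/(Km,app + [S]) = 36.5 × 0.112/(0.525 + 0.112) = 6.42 nmol/s.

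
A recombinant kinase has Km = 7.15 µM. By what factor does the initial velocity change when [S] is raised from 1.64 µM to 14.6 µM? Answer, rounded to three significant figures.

Since Vmax cancels, v₂/v₁ = [S]₂(Km+[S]₁) / [S]₁(Km+[S]₂).
= 14.6×(7.15+1.64) / (1.64×(7.15+14.6)) = 128.3/35.67 = 3.60.

3.60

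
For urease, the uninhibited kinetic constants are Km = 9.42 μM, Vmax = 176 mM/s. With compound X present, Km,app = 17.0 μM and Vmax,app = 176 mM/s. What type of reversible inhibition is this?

Km increases (9.42 → 17.0 μM) while Vmax is unchanged — the hallmark of competitive inhibition.

competitive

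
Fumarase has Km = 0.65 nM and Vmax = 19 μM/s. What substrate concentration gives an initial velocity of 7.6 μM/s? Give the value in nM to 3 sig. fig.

0.433 nM

Rearranging v = Vmax[S]/(Km+[S]) gives [S] = Km·v/(Vmax − v).
[S] = 0.65 × 7.6 / (19 − 7.6) = 4.940/11.40 = 0.433 nM.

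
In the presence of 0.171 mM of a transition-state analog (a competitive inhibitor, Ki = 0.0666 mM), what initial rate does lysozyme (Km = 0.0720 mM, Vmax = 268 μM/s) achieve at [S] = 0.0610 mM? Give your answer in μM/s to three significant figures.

With α = 1 + [I]/Ki = 1 + 0.171/0.0666 = 3.568, the competitive rate law is v = Vmax[S] / (αKm + [S]).
v = 268×0.0610 / (3.568×0.0720 + 0.0610) = 16.35/0.3179 = 51.4 μM/s.

51.4 μM/s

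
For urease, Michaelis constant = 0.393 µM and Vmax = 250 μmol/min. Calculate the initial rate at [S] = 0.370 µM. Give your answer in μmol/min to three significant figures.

121 μmol/min

[S]/(Km+[S]) = 0.370/0.7630 = 0.4849, the fractional saturation.
v = 0.4849 × Vmax = 0.4849 × 250 = 121 μmol/min.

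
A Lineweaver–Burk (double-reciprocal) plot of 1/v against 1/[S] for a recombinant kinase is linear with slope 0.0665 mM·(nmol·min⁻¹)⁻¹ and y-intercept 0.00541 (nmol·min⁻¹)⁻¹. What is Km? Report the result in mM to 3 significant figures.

y-intercept = 1/Vmax ⇒ Vmax = 185 nmol·min⁻¹; slope = Km/Vmax ⇒ Km = slope × Vmax.
Km = 0.0665 × 185 = 12.3 mM.

12.3 mM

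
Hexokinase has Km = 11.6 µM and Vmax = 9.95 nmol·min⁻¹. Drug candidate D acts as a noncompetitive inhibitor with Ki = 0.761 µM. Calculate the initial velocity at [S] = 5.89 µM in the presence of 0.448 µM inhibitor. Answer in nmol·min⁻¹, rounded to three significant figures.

With α = 1 + [I]/Ki = 1 + 0.448/0.761 = 1.589, the noncompetitive rate law is v = (Vmax/α)·[S] / (Km + [S]).
v = (9.95/1.589)×5.89 / (11.6 + 5.89) = 36.89/17.49 = 2.11 nmol·min⁻¹.

2.11 nmol·min⁻¹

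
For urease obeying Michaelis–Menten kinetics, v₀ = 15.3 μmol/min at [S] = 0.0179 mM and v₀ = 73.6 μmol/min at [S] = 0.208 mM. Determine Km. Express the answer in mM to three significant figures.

0.116 mM

In reciprocal form, 1/v = (Km/Vmax)·(1/[S]) + 1/Vmax. The two points give (1/[S], 1/v) = (55.87, 0.06536) and (4.808, 0.01359).
Slope = (0.06536 − 0.01359)/(55.87 − 4.808) = 0.001014; intercept = 0.06536 − 0.001014×55.87 = 0.008712.
Vmax = 1/intercept = 115 μmol/min; Km = slope × Vmax = 0.001014 × 115 = 0.116 mM.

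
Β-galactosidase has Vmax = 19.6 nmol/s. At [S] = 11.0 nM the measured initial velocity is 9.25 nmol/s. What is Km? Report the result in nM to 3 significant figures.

v/Vmax = 9.25/19.6 = 0.4719 = [S]/(Km+[S]).
So Km + [S] = [S]/0.4719 = 23.31 nM, giving Km = 23.31 − 11.0 = 12.3 nM.

12.3 nM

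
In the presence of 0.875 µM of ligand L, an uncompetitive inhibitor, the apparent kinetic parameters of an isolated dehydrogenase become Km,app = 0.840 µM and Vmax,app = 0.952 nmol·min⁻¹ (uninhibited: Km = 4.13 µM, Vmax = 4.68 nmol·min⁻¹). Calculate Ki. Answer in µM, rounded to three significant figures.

0.223 µM

Uncompetitive: Vmax,app = Vmax/α (and Km,app = Km/α) with α = 1 + [I]/Ki.
α = Vmax/Vmax,app = 4.68/0.952 = 4.916.
Since α = 1 + [I]/Ki, [I]/Ki = 4.916 − 1 = 3.916 and Ki = 0.875/3.916 = 0.223 µM.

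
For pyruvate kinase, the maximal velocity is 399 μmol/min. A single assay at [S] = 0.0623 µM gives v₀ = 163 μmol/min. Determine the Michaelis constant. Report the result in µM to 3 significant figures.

0.0902 µM

From v = Vmax[S]/(Km+[S]), Km = [S](Vmax − v)/v.
Km = 0.0623 × (399 − 163) / 163 = 14.70/163 = 0.0902 µM.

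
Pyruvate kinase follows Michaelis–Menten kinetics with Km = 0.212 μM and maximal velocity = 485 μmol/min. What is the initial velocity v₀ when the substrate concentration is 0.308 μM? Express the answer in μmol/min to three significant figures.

v = Vmax·[S]/(Km + [S]) = 485 × 0.308 / (0.212 + 0.308)
  = 149.4 / 0.5200 = 287 μmol/min.

287 μmol/min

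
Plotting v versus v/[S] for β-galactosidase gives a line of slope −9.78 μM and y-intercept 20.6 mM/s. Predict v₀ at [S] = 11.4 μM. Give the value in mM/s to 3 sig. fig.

11.1 mM/s

In the Eadie–Hofstee form v = Vmax − Km·(v/[S]), the slope is −Km and the intercept is Vmax, so Km = 9.78 μM and Vmax = 20.6 mM/s.
v = 20.6 × 11.4/(9.78 + 11.4) = 11.1 mM/s.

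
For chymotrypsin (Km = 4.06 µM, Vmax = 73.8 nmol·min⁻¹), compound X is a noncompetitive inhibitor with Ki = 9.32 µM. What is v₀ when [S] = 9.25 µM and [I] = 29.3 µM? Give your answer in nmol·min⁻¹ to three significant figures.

12.4 nmol·min⁻¹

α = 1 + [I]/Ki = 1 + 29.3/9.32 = 4.144.
For a noncompetitive inhibitor, Vmax is reduced to Vmax/α while Km is unchanged: Km,app = 4.06 µM, Vmax,app = 17.8 nmol·min⁻¹.
v = Vmax,app·[S]/(Km,app + [S]) = 17.8 × 9.25/(4.06 + 9.25) = 12.4 nmol·min⁻¹.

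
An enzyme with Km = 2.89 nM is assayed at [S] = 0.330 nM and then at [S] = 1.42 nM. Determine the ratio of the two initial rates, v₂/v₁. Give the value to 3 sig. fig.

Since Vmax cancels, v₂/v₁ = [S]₂(Km+[S]₁) / [S]₁(Km+[S]₂).
= 1.42×(2.89+0.330) / (0.330×(2.89+1.42)) = 4.572/1.422 = 3.21.

3.21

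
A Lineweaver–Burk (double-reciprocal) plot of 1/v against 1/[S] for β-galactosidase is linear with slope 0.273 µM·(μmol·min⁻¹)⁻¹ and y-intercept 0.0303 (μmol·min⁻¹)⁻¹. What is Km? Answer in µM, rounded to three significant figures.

y-intercept = 1/Vmax ⇒ Vmax = 33.0 μmol·min⁻¹; slope = Km/Vmax ⇒ Km = slope × Vmax.
Km = 0.273 × 33.0 = 9.01 µM.

9.01 µM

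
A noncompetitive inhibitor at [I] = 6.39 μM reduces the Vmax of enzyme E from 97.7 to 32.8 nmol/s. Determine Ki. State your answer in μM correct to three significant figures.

3.23 μM

Noncompetitive: Vmax,app = Vmax/α with α = 1 + [I]/Ki.
α = Vmax/Vmax,app = 97.7/32.8 = 2.979.
Since α = 1 + [I]/Ki, [I]/Ki = 2.979 − 1 = 1.979 and Ki = 6.39/1.979 = 3.23 μM.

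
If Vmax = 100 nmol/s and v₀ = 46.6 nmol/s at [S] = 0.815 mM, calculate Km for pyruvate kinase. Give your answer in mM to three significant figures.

0.934 mM

v/Vmax = 46.6/100 = 0.4660 = [S]/(Km+[S]).
So Km + [S] = [S]/0.4660 = 1.749 mM, giving Km = 1.749 − 0.815 = 0.934 mM.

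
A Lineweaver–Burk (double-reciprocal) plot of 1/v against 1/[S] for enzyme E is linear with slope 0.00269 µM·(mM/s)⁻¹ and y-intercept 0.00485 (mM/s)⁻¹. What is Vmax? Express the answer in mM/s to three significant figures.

206 mM/s

The y-intercept of a Lineweaver–Burk plot equals 1/Vmax, so Vmax = 1/0.00485 = 206 mM/s.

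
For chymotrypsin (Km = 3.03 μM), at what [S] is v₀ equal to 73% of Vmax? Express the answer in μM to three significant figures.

v/Vmax = [S]/(Km+[S]) = 0.73, so [S] = Km·0.73/(1 − 0.73) = 3.03 × 2.704.
[S] = 8.19 μM.

8.19 μM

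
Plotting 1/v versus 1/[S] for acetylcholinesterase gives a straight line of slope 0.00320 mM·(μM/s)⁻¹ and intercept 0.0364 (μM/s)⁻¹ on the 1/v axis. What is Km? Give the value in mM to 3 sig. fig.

0.0879 mM

y-intercept = 1/Vmax ⇒ Vmax = 27.5 μM/s; slope = Km/Vmax ⇒ Km = slope × Vmax.
Km = 0.00320 × 27.5 = 0.0879 mM.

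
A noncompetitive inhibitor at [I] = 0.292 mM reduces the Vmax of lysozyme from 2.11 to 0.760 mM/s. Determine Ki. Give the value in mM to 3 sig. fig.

Noncompetitive: Vmax,app = Vmax/α with α = 1 + [I]/Ki.
α = Vmax/Vmax,app = 2.11/0.760 = 2.776.
Ki = [I]/(α − 1) = 0.292/1.776 = 0.164 mM.

0.164 mM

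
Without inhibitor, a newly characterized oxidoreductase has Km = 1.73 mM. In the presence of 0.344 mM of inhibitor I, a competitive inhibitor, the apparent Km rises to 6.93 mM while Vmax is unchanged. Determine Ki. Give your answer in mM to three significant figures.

Competitive: Km,app = α·Km with α = 1 + [I]/Ki.
α = Km,app/Km = 6.93/1.73 = 4.006.
Ki = [I]/(α − 1) = 0.344/3.006 = 0.114 mM.

0.114 mM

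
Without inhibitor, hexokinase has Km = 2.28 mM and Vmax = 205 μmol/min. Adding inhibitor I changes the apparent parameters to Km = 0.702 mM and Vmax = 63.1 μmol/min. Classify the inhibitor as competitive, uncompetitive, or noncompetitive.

uncompetitive

Both Km and Vmax decrease by the same factor (~3.25-fold) — characteristic of uncompetitive inhibition.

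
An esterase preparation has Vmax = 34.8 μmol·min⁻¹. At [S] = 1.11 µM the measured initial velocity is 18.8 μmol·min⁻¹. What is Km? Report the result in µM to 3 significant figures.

0.945 µM

v/Vmax = 18.8/34.8 = 0.5402 = [S]/(Km+[S]).
So Km + [S] = [S]/0.5402 = 2.055 µM, giving Km = 2.055 − 1.11 = 0.945 µM.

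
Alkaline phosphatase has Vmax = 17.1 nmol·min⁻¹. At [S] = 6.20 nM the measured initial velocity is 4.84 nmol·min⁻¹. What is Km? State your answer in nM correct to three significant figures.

From v = Vmax[S]/(Km+[S]), Km = [S](Vmax − v)/v.
Km = 6.20 × (17.1 − 4.84) / 4.84 = 76.01/4.84 = 15.7 nM.

15.7 nM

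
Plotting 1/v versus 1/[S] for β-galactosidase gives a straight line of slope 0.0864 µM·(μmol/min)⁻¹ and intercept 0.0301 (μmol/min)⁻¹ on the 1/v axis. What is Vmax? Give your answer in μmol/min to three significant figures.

The y-intercept of a Lineweaver–Burk plot equals 1/Vmax, so Vmax = 1/0.0301 = 33.2 μmol/min.

33.2 μmol/min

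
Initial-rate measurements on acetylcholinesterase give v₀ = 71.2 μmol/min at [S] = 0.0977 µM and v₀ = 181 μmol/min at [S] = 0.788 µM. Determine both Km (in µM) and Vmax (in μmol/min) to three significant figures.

Km = 0.220 µM; Vmax = 232 μmol/min

In reciprocal form, 1/v = (Km/Vmax)·(1/[S]) + 1/Vmax. The two points give (1/[S], 1/v) = (10.24, 0.01404) and (1.269, 0.005525).
Slope = (0.01404 − 0.005525)/(10.24 − 1.269) = 0.0009502; intercept = 0.01404 − 0.0009502×10.24 = 0.004319.
Vmax = 1/intercept = 232 μmol/min; Km = slope × Vmax = 0.0009502 × 232 = 0.220 µM.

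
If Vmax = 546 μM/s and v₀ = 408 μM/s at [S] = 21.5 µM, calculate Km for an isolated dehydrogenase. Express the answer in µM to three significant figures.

7.27 µM

From v = Vmax[S]/(Km+[S]), Km = [S](Vmax − v)/v.
Km = 21.5 × (546 − 408) / 408 = 2967/408 = 7.27 µM.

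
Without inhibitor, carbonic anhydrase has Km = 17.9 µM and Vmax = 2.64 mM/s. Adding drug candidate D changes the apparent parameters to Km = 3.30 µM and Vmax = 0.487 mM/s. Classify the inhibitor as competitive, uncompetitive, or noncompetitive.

uncompetitive

Both Km and Vmax decrease by the same factor (~5.42-fold) — characteristic of uncompetitive inhibition.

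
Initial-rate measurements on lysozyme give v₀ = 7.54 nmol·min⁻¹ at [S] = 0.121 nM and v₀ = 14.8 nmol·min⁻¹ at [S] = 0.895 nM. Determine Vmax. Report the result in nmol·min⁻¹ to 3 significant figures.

From v = Vmax[S]/(Km+[S]), each point gives Vmax = v(Km+[S])/[S].
Equating: 7.54(Km+0.121)/0.121 = 14.8(Km+0.895)/0.895.
62.31·Km + 7.54 = 16.54·Km + 14.8, so (62.31 − 16.54)·Km = 14.8 − 7.54.
Km = 7.260/45.78 = 0.159 nM; then Vmax = 7.54(0.159+0.121)/0.121 = 17.4 nmol·min⁻¹.

17.4 nmol·min⁻¹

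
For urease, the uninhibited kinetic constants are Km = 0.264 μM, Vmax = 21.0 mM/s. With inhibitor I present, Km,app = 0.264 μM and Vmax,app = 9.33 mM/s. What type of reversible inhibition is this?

Vmax decreases (21.0 → 9.33 mM/s) while Km is unchanged — pure noncompetitive inhibition.

noncompetitive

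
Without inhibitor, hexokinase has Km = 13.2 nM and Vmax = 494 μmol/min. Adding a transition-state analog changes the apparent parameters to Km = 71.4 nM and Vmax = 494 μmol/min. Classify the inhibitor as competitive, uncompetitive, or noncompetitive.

Km increases (13.2 → 71.4 nM) while Vmax is unchanged — the hallmark of competitive inhibition.

competitive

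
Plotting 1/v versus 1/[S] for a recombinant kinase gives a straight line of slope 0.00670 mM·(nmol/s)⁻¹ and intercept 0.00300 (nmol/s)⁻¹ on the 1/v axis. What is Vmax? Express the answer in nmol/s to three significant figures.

333 nmol/s

The y-intercept of a Lineweaver–Burk plot equals 1/Vmax, so Vmax = 1/0.00300 = 333 nmol/s.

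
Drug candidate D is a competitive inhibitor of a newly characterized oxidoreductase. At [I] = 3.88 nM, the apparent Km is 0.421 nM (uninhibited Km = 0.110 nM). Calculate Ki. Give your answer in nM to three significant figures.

Competitive: Km,app = α·Km with α = 1 + [I]/Ki.
α = Km,app/Km = 0.421/0.110 = 3.827.
Since α = 1 + [I]/Ki, [I]/Ki = 3.827 − 1 = 2.827 and Ki = 3.88/2.827 = 1.37 nM.

1.37 nM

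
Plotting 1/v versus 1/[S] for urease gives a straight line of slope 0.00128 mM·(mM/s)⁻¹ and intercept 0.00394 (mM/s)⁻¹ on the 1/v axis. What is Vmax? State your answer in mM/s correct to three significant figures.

The y-intercept of a Lineweaver–Burk plot equals 1/Vmax, so Vmax = 1/0.00394 = 254 mM/s.

254 mM/s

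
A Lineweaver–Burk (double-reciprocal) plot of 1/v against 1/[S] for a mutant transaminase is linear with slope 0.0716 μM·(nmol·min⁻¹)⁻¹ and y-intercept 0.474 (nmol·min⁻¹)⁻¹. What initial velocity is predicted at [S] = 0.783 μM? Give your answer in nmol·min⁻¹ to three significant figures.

1.77 nmol·min⁻¹

The y-intercept is 1/Vmax, so Vmax = 1/0.474 = 2.11 nmol·min⁻¹.
The slope is Km/Vmax, so Km = 0.0716 × 2.11 = 0.151 μM.
Then v = 2.11 × 0.783/(0.151 + 0.783) = 1.77 nmol·min⁻¹.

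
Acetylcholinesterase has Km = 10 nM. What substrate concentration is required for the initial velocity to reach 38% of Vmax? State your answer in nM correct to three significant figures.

v/Vmax = [S]/(Km+[S]) = 0.38, so [S] = Km·0.38/(1 − 0.38) = 10 × 0.6129.
[S] = 6.13 nM.

6.13 nM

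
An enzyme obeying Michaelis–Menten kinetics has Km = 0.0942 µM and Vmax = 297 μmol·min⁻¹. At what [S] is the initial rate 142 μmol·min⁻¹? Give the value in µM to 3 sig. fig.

The required fractional saturation is v/Vmax = 142/297 = 0.4781.
Then [S]/(Km+[S]) = 0.4781 ⇒ [S] = 0.0942 × 0.4781/(1 − 0.4781) = 0.0863 µM.

0.0863 µM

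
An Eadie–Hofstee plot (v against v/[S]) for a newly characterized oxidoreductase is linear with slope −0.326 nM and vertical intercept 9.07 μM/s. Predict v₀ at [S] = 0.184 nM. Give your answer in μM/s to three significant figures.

In the Eadie–Hofstee form v = Vmax − Km·(v/[S]), the slope is −Km and the intercept is Vmax, so Km = 0.326 nM and Vmax = 9.07 μM/s.
v = 9.07 × 0.184/(0.326 + 0.184) = 3.27 μM/s.

3.27 μM/s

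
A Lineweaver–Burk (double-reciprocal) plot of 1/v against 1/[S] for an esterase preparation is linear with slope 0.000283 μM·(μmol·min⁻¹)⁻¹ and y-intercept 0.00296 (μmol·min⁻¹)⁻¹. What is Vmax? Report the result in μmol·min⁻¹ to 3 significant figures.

The y-intercept of a Lineweaver–Burk plot equals 1/Vmax, so Vmax = 1/0.00296 = 338 μmol·min⁻¹.

338 μmol·min⁻¹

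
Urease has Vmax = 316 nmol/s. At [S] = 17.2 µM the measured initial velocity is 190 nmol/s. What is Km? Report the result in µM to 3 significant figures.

11.4 µM

v/Vmax = 190/316 = 0.6013 = [S]/(Km+[S]).
So Km + [S] = [S]/0.6013 = 28.61 µM, giving Km = 28.61 − 17.2 = 11.4 µM.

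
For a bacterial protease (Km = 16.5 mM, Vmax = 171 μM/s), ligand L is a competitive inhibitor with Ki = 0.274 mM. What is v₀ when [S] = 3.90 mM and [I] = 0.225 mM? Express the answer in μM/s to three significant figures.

19.6 μM/s

α = 1 + [I]/Ki = 1 + 0.225/0.274 = 1.821.
For a competitive inhibitor, Vmax is unchanged and the apparent Km becomes α·Km: Km,app = 30.0 mM, Vmax,app = 171 μM/s.
v = Vmax,app·[S]/(Km,app + [S]) = 171 × 3.90/(30.0 + 3.90) = 19.6 μM/s.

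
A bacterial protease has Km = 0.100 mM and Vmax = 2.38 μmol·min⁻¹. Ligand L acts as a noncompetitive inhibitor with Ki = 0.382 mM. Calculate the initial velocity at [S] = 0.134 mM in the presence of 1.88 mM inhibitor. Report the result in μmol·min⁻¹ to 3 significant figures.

0.230 μmol·min⁻¹

With α = 1 + [I]/Ki = 1 + 1.88/0.382 = 5.921, the noncompetitive rate law is v = (Vmax/α)·[S] / (Km + [S]).
v = (2.38/5.921)×0.134 / (0.100 + 0.134) = 0.05386/0.2340 = 0.230 μmol·min⁻¹.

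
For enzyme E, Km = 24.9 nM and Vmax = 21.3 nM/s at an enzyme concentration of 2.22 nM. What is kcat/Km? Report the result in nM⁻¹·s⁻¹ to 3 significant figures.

kcat = Vmax/[E]total = 21.3/2.22 = 9.59 s⁻¹.
kcat/Km = 9.59/24.9 = 0.385 nM⁻¹·s⁻¹.

0.385 nM⁻¹·s⁻¹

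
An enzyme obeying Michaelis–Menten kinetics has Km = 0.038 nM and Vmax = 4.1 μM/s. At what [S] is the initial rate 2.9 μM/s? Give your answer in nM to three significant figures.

0.0918 nM

The required fractional saturation is v/Vmax = 2.9/4.1 = 0.7073.
Then [S]/(Km+[S]) = 0.7073 ⇒ [S] = 0.038 × 0.7073/(1 − 0.7073) = 0.0918 nM.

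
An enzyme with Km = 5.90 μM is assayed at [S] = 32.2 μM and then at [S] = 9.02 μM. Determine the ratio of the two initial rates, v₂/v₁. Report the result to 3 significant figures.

0.715

Since Vmax cancels, v₂/v₁ = [S]₂(Km+[S]₁) / [S]₁(Km+[S]₂).
= 9.02×(5.90+32.2) / (32.2×(5.90+9.02)) = 343.7/480.4 = 0.715.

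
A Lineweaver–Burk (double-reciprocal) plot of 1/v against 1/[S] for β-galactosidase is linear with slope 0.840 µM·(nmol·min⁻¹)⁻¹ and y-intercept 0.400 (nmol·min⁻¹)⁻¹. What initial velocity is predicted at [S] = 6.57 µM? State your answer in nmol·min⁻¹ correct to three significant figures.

The y-intercept is 1/Vmax, so Vmax = 1/0.400 = 2.50 nmol·min⁻¹.
The slope is Km/Vmax, so Km = 0.840 × 2.50 = 2.10 µM.
Then v = 2.50 × 6.57/(2.10 + 6.57) = 1.89 nmol·min⁻¹.

1.89 nmol·min⁻¹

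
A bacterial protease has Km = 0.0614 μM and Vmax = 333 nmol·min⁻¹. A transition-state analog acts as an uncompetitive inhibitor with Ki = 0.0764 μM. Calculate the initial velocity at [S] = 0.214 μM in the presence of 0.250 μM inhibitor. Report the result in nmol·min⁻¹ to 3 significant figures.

α = 1 + [I]/Ki = 1 + 0.250/0.0764 = 4.272.
For an uncompetitive inhibitor, both parameters are divided by α, giving Vmax/α and Km/α: Km,app = 0.0144 μM, Vmax,app = 77.9 nmol·min⁻¹.
v = Vmax,app·[S]/(Km,app + [S]) = 77.9 × 0.214/(0.0144 + 0.214) = 73.0 nmol·min⁻¹.

73.0 nmol·min⁻¹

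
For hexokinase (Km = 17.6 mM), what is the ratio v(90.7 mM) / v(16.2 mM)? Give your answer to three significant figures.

The fractional saturations are [S]/(Km+[S]) = 16.2/33.80 = 0.4793 and 90.7/108.3 = 0.8375.
v₂/v₁ is just their ratio: 0.8375/0.4793 = 1.75.

1.75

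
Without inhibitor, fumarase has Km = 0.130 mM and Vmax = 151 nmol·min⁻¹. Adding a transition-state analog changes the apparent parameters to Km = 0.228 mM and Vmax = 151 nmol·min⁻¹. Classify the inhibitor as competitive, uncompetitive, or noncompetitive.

competitive

Km increases (0.130 → 0.228 mM) while Vmax is unchanged — the hallmark of competitive inhibition.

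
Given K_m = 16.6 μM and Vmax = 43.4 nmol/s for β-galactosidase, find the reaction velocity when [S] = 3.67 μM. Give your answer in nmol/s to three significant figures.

7.86 nmol/s

v = Vmax·[S]/(Km + [S]) = 43.4 × 3.67 / (16.6 + 3.67)
  = 159.3 / 20.27 = 7.86 nmol/s.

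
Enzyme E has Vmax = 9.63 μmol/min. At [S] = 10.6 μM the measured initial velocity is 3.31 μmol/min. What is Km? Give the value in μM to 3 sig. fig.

v/Vmax = 3.31/9.63 = 0.3437 = [S]/(Km+[S]).
So Km + [S] = [S]/0.3437 = 30.84 μM, giving Km = 30.84 − 10.6 = 20.2 μM.

20.2 μM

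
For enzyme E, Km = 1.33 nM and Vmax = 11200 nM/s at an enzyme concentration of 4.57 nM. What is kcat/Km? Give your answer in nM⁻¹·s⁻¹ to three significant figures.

1840 nM⁻¹·s⁻¹

kcat = Vmax/[E]total = 11200/4.57 = 2450 s⁻¹.
kcat/Km = 2450/1.33 = 1840 nM⁻¹·s⁻¹.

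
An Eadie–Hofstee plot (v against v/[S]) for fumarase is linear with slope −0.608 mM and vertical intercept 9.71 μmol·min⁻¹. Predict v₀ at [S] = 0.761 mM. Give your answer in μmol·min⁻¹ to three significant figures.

In the Eadie–Hofstee form v = Vmax − Km·(v/[S]), the slope is −Km and the intercept is Vmax, so Km = 0.608 mM and Vmax = 9.71 μmol·min⁻¹.
v = 9.71 × 0.761/(0.608 + 0.761) = 5.40 μmol·min⁻¹.

5.40 μmol·min⁻¹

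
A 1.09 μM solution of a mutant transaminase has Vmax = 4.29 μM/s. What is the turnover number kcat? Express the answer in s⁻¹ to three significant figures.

3.94 s⁻¹

kcat = Vmax/[E]total = 4.29 μM/s / 1.09 μM = 3.94 s⁻¹.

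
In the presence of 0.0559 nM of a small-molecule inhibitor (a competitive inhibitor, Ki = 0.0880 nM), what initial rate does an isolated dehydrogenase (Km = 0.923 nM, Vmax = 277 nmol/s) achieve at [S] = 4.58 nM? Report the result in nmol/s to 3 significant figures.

α = 1 + [I]/Ki = 1 + 0.0559/0.0880 = 1.635.
For a competitive inhibitor, Vmax is unchanged and the apparent Km becomes α·Km: Km,app = 1.51 nM, Vmax,app = 277 nmol/s.
v = Vmax,app·[S]/(Km,app + [S]) = 277 × 4.58/(1.51 + 4.58) = 208 nmol/s.

208 nmol/s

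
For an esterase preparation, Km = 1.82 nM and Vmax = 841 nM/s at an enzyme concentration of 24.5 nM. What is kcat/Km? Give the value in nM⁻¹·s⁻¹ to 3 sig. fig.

kcat = Vmax/[E]total = 841/24.5 = 34.3 s⁻¹.
kcat/Km = 34.3/1.82 = 18.9 nM⁻¹·s⁻¹.

18.9 nM⁻¹·s⁻¹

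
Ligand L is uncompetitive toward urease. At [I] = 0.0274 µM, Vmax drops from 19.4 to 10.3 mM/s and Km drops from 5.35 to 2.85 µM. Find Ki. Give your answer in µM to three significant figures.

Uncompetitive: Vmax,app = Vmax/α (and Km,app = Km/α) with α = 1 + [I]/Ki.
α = Vmax/Vmax,app = 19.4/10.3 = 1.883.
Ki = [I]/(α − 1) = 0.0274/0.8835 = 0.0310 µM.

0.0310 µM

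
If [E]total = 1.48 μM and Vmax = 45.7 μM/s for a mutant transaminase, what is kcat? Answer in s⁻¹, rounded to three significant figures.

kcat = Vmax/[E]total = 45.7 μM/s / 1.48 μM = 30.9 s⁻¹.

30.9 s⁻¹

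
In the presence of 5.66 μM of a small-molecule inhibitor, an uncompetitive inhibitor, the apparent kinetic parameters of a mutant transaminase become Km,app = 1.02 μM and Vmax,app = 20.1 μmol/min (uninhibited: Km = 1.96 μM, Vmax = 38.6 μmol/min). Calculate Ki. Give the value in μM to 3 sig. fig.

6.15 μM

Uncompetitive: Vmax,app = Vmax/α (and Km,app = Km/α) with α = 1 + [I]/Ki.
α = Vmax/Vmax,app = 38.6/20.1 = 1.920.
Ki = [I]/(α − 1) = 5.66/0.9204 = 6.15 μM.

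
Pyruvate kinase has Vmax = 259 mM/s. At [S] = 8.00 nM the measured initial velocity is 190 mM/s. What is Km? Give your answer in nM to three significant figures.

v/Vmax = 190/259 = 0.7336 = [S]/(Km+[S]).
So Km + [S] = [S]/0.7336 = 10.91 nM, giving Km = 10.91 − 8.00 = 2.91 nM.

2.91 nM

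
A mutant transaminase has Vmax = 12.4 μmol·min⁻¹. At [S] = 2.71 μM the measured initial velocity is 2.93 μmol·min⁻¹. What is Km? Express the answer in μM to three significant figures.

8.76 μM

v/Vmax = 2.93/12.4 = 0.2363 = [S]/(Km+[S]).
So Km + [S] = [S]/0.2363 = 11.47 μM, giving Km = 11.47 − 2.71 = 8.76 μM.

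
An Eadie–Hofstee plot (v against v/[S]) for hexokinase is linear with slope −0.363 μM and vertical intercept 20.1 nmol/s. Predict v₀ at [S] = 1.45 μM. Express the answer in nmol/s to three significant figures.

16.1 nmol/s

In the Eadie–Hofstee form v = Vmax − Km·(v/[S]), the slope is −Km and the intercept is Vmax, so Km = 0.363 μM and Vmax = 20.1 nmol/s.
v = 20.1 × 1.45/(0.363 + 1.45) = 16.1 nmol/s.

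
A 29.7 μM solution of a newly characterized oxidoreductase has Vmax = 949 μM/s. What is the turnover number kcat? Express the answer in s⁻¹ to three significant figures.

kcat = Vmax/[E]total = 949 μM/s / 29.7 μM = 32.0 s⁻¹.

32.0 s⁻¹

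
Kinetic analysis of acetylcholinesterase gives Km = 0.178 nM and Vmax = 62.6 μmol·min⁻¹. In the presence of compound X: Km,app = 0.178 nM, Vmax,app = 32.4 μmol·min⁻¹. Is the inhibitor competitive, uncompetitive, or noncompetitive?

Vmax decreases (62.6 → 32.4 μmol·min⁻¹) while Km is unchanged — pure noncompetitive inhibition.

noncompetitive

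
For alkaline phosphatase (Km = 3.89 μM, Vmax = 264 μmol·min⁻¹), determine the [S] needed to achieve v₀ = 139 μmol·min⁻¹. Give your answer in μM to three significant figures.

The required fractional saturation is v/Vmax = 139/264 = 0.5265.
Then [S]/(Km+[S]) = 0.5265 ⇒ [S] = 3.89 × 0.5265/(1 − 0.5265) = 4.33 μM.

4.33 μM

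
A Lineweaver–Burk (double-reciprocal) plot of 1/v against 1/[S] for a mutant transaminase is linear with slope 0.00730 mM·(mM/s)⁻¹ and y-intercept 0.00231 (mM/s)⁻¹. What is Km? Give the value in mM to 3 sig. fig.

3.16 mM

y-intercept = 1/Vmax ⇒ Vmax = 433 mM/s; slope = Km/Vmax ⇒ Km = slope × Vmax.
Km = 0.00730 × 433 = 3.16 mM.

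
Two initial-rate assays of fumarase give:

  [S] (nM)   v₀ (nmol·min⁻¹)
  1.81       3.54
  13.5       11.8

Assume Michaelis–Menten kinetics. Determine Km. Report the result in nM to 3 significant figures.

In reciprocal form, 1/v = (Km/Vmax)·(1/[S]) + 1/Vmax. The two points give (1/[S], 1/v) = (0.5525, 0.2825) and (0.07407, 0.08475).
Slope = (0.2825 − 0.08475)/(0.5525 − 0.07407) = 0.4133; intercept = 0.2825 − 0.4133×0.5525 = 0.05413.
Vmax = 1/intercept = 18.5 nmol·min⁻¹; Km = slope × Vmax = 0.4133 × 18.5 = 7.64 nM.

7.64 nM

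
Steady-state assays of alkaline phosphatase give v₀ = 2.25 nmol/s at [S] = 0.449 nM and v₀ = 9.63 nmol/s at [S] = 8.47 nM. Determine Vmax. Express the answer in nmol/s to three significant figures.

11.8 nmol/s

From v = Vmax[S]/(Km+[S]), each point gives Vmax = v(Km+[S])/[S].
Equating: 2.25(Km+0.449)/0.449 = 9.63(Km+8.47)/8.47.
5.011·Km + 2.25 = 1.137·Km + 9.63, so (5.011 − 1.137)·Km = 9.63 − 2.25.
Km = 7.380/3.874 = 1.90 nM; then Vmax = 2.25(1.90+0.449)/0.449 = 11.8 nmol/s.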